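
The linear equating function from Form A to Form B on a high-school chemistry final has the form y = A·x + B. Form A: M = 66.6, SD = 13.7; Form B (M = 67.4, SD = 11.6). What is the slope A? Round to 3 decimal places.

A = SD_Y / SD_X = 11.6 / 13.7 = 0.847

0.847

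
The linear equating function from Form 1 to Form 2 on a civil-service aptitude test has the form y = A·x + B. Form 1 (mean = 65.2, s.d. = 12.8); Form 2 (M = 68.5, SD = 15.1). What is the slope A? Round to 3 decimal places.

1.180

A = SD_Y / SD_X = 15.1 / 12.8 = 1.180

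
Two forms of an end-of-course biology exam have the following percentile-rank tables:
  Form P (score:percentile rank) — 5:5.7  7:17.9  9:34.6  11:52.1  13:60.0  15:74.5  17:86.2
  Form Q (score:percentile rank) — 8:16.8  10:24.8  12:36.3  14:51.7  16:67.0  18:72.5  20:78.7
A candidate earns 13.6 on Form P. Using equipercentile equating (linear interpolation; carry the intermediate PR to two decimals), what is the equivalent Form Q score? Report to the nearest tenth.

15.7

PR of 13.6 on Form P: 60.0 + (13.6 − 13)/(15 − 13) × (74.5 − 60.0) = 64.35
On Form Q, PR 64.35 falls between score 14 (PR 51.7) and 16 (PR 67.0).
Interpolate: 14 + (64.35 − 51.7)/(67.0 − 51.7) × (16 − 14) = 15.7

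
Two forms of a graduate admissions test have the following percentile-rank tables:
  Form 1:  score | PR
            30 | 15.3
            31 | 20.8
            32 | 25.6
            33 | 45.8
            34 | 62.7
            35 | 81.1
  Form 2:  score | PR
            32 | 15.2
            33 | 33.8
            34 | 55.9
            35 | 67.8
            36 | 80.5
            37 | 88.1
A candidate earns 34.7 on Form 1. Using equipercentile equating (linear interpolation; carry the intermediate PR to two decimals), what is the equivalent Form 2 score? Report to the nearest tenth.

35.6

PR of 34.7 on Form 1: 62.7 + (34.7 − 34)/(35 − 34) × (81.1 − 62.7) = 75.58
On Form 2, PR 75.58 falls between score 35 (PR 67.8) and 36 (PR 80.5).
Interpolate: 35 + (75.58 − 67.8)/(80.5 − 67.8) × (36 − 35) = 35.6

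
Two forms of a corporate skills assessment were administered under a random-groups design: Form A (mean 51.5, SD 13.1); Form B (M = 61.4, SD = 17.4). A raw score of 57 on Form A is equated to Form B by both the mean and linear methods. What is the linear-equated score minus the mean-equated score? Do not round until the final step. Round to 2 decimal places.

1.81

Mean-equated: 57 + (61.4 − 51.5) = 66.90
Linear-equated: (17.4/13.1)(57 − 51.5) + 61.4 = 68.705
Difference = 68.705 − 66.90 = 1.81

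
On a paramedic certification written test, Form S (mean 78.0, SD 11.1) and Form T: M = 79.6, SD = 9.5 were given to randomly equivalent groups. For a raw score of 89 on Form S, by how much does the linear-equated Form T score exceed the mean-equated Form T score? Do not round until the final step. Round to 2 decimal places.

-1.59

Mean-equated: 89 + (79.6 − 78.0) = 90.60
Linear-equated: (9.5/11.1)(89 − 78.0) + 79.6 = 89.014
Difference = 89.014 − 90.60 = -1.59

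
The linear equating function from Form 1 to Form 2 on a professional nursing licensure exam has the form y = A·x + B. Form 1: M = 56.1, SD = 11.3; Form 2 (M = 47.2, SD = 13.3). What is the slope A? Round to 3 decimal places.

1.177

A = SD_Y / SD_X = 13.3 / 11.3 = 1.177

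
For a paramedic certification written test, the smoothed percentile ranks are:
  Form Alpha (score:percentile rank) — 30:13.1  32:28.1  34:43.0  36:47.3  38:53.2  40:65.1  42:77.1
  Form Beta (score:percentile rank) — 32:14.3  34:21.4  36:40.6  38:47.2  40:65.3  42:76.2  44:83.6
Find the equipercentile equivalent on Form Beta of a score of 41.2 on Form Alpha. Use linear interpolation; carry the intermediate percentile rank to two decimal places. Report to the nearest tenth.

41.3

PR of 41.2 on Form Alpha: 65.1 + (41.2 − 40)/(42 − 40) × (77.1 − 65.1) = 72.30
On Form Beta, PR 72.30 falls between score 40 (PR 65.3) and 42 (PR 76.2).
Interpolate: 40 + (72.30 − 65.3)/(76.2 − 65.3) × (42 − 40) = 41.3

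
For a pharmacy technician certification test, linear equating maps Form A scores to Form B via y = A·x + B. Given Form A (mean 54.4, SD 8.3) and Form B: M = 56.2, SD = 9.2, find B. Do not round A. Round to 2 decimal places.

-4.10

A = SD_Y / SD_X = 9.2 / 8.3 = 1.108434
B = M_Y − A·M_X = 56.2 − 1.108434 × 54.4 = -4.10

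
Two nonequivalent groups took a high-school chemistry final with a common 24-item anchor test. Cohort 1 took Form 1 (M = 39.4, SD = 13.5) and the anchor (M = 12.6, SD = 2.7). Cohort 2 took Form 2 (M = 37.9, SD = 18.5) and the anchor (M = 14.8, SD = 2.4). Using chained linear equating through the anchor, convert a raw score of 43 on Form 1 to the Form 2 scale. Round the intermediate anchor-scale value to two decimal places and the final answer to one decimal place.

26.5

Form 1 → anchor (Cohort 1): v = (2.7/13.5)(43 − 39.4) + 12.6 = 13.32
anchor → Form 2 (Cohort 2): y = (18.5/2.4)(13.32 − 14.8) + 37.9 = 26.5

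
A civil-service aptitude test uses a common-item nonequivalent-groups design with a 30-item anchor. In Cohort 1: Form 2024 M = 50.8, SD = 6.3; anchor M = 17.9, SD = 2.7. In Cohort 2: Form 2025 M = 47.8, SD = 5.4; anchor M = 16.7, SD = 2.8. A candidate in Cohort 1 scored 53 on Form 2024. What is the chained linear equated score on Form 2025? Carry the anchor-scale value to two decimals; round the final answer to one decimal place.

Form 2024 → anchor (Cohort 1): v = (2.7/6.3)(53 − 50.8) + 17.9 = 18.84
anchor → Form 2025 (Cohort 2): y = (5.4/2.8)(18.84 − 16.7) + 47.8 = 51.9

51.9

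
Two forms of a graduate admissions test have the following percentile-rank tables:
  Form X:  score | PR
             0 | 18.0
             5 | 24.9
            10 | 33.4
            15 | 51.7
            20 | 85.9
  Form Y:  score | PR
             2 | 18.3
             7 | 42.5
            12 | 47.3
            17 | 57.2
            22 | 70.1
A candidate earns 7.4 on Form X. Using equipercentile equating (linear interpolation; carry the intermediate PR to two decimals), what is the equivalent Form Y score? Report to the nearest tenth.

PR of 7.4 on Form X: 24.9 + (7.4 − 5)/(10 − 5) × (33.4 − 24.9) = 28.98
On Form Y, PR 28.98 falls between score 2 (PR 18.3) and 7 (PR 42.5).
Interpolate: 2 + (28.98 − 18.3)/(42.5 − 18.3) × (7 − 2) = 4.2

4.2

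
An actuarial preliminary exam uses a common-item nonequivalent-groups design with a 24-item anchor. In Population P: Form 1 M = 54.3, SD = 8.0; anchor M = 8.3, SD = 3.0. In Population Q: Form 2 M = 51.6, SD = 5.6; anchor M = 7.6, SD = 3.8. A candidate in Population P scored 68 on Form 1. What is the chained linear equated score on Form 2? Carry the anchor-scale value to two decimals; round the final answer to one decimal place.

Form 1 → anchor (Population P): v = (3.0/8.0)(68 − 54.3) + 8.3 = 13.44
anchor → Form 2 (Population Q): y = (5.6/3.8)(13.44 − 7.6) + 51.6 = 60.2

60.2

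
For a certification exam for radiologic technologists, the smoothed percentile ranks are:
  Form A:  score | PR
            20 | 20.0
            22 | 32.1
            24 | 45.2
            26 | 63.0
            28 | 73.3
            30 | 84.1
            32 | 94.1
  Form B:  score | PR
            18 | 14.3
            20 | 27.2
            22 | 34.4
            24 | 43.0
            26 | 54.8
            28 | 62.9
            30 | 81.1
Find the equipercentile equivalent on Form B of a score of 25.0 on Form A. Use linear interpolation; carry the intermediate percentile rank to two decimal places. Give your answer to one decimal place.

PR of 25.0 on Form A: 45.2 + (25.0 − 24)/(26 − 24) × (63.0 − 45.2) = 54.10
On Form B, PR 54.10 falls between score 24 (PR 43.0) and 26 (PR 54.8).
Interpolate: 24 + (54.10 − 43.0)/(54.8 − 43.0) × (26 − 24) = 25.9

25.9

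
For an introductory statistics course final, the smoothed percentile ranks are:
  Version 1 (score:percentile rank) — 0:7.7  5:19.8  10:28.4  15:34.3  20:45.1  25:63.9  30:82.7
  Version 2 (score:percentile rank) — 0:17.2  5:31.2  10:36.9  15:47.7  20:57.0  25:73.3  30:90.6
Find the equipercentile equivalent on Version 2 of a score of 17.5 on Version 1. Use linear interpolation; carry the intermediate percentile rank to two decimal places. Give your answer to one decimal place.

11.3

PR of 17.5 on Version 1: 34.3 + (17.5 − 15)/(20 − 15) × (45.1 − 34.3) = 39.70
On Version 2, PR 39.70 falls between score 10 (PR 36.9) and 15 (PR 47.7).
Interpolate: 10 + (39.70 − 36.9)/(47.7 − 36.9) × (15 − 10) = 11.3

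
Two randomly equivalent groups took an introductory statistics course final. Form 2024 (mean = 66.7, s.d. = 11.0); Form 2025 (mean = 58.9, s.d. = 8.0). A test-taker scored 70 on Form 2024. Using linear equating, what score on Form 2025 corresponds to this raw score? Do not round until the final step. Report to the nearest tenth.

61.3

Linear equating: y = (SD_Y/SD_X)(x − M_X) + M_Y
y = (8.0/11.0)(70 − 66.7) + 58.9
y = 0.727273 × 3.3 + 58.9 = 2.4000 + 58.9 = 61.3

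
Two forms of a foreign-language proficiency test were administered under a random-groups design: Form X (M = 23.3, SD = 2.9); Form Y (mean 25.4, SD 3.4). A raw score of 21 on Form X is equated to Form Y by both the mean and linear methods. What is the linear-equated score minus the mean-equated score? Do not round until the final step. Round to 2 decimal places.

-0.40

Mean-equated: 21 + (25.4 − 23.3) = 23.10
Linear-equated: (3.4/2.9)(21 − 23.3) + 25.4 = 22.703
Difference = 22.703 − 23.10 = -0.40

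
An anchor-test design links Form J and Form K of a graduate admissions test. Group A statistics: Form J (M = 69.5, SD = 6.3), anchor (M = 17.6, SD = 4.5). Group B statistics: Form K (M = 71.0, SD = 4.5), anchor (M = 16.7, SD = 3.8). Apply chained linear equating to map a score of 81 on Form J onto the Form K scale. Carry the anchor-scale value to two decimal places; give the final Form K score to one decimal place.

81.8

Form J → anchor (Group A): v = (4.5/6.3)(81 − 69.5) + 17.6 = 25.81
anchor → Form K (Group B): y = (4.5/3.8)(25.81 − 16.7) + 71.0 = 81.8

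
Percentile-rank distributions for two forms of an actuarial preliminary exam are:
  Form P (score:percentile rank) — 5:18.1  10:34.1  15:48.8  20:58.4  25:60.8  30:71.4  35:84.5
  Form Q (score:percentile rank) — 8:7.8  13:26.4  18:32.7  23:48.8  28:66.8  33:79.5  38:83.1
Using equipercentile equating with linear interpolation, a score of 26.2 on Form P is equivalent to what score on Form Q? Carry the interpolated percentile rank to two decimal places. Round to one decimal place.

27.0

PR of 26.2 on Form P: 60.8 + (26.2 − 25)/(30 − 25) × (71.4 − 60.8) = 63.34
On Form Q, PR 63.34 falls between score 23 (PR 48.8) and 28 (PR 66.8).
Interpolate: 23 + (63.34 − 48.8)/(66.8 − 48.8) × (28 − 23) = 27.0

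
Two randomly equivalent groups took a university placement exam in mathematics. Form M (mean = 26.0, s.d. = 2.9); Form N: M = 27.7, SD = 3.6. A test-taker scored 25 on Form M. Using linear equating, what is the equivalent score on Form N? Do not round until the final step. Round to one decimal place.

Linear equating: y = (SD_Y/SD_X)(x − M_X) + M_Y
y = (3.6/2.9)(25 − 26.0) + 27.7
y = 1.241379 × -1.0 + 27.7 = -1.2414 + 27.7 = 26.5

26.5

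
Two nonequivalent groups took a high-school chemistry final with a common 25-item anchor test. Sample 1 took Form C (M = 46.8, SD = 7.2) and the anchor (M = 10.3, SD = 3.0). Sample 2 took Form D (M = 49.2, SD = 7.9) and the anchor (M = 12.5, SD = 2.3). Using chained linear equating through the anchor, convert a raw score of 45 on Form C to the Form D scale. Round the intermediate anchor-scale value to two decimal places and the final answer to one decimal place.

39.1

Form C → anchor (Sample 1): v = (3.0/7.2)(45 − 46.8) + 10.3 = 9.55
anchor → Form D (Sample 2): y = (7.9/2.3)(9.55 − 12.5) + 49.2 = 39.1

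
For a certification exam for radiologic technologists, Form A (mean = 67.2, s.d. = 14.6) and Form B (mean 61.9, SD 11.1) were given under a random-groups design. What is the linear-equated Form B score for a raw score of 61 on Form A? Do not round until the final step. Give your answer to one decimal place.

Linear equating: y = (SD_Y/SD_X)(x − M_X) + M_Y
y = (11.1/14.6)(61 − 67.2) + 61.9
y = 0.760274 × -6.2 + 61.9 = -4.7137 + 61.9 = 57.2

57.2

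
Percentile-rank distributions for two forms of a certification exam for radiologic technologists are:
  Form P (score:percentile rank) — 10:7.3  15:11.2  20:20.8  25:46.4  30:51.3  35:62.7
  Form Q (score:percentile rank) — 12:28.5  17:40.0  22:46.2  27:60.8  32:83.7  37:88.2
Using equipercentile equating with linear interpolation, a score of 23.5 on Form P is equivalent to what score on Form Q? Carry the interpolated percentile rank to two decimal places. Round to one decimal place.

PR of 23.5 on Form P: 20.8 + (23.5 − 20)/(25 − 20) × (46.4 − 20.8) = 38.72
On Form Q, PR 38.72 falls between score 12 (PR 28.5) and 17 (PR 40.0).
Interpolate: 12 + (38.72 − 28.5)/(40.0 − 28.5) × (17 − 12) = 16.4

16.4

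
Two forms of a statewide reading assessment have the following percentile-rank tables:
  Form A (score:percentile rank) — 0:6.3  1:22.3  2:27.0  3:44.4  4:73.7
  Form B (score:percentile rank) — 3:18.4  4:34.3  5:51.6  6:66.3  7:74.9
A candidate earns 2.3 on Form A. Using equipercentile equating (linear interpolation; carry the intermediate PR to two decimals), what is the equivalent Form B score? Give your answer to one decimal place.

PR of 2.3 on Form A: 27.0 + (2.3 − 2)/(3 − 2) × (44.4 − 27.0) = 32.22
On Form B, PR 32.22 falls between score 3 (PR 18.4) and 4 (PR 34.3).
Interpolate: 3 + (32.22 − 18.4)/(34.3 − 18.4) × (4 − 3) = 3.9

3.9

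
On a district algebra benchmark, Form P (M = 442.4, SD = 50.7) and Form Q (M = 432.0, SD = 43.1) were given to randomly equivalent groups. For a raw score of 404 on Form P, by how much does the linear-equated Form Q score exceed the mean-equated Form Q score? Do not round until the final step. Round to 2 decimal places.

5.76

Mean-equated: 404 + (432.0 − 442.4) = 393.60
Linear-equated: (43.1/50.7)(404 − 442.4) + 432.0 = 399.356
Difference = 399.356 − 393.60 = 5.76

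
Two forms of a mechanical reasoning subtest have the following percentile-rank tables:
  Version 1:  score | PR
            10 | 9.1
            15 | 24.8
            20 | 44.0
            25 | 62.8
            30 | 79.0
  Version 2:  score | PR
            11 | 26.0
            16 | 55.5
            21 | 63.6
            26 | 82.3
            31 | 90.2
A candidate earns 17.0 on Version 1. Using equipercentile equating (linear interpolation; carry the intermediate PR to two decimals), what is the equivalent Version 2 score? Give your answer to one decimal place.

12.1

PR of 17.0 on Version 1: 24.8 + (17.0 − 15)/(20 − 15) × (44.0 − 24.8) = 32.48
On Version 2, PR 32.48 falls between score 11 (PR 26.0) and 16 (PR 55.5).
Interpolate: 11 + (32.48 − 26.0)/(55.5 − 26.0) × (16 − 11) = 12.1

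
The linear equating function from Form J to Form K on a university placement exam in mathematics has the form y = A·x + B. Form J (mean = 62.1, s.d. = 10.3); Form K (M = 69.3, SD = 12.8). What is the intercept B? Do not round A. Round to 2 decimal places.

A = SD_Y / SD_X = 12.8 / 10.3 = 1.242718
B = M_Y − A·M_X = 69.3 − 1.242718 × 62.1 = -7.87

-7.87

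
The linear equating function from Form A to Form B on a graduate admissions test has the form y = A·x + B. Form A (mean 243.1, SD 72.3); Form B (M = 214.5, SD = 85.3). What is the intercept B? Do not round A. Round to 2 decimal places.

-72.31

A = SD_Y / SD_X = 85.3 / 72.3 = 1.179806
B = M_Y − A·M_X = 214.5 − 1.179806 × 243.1 = -72.31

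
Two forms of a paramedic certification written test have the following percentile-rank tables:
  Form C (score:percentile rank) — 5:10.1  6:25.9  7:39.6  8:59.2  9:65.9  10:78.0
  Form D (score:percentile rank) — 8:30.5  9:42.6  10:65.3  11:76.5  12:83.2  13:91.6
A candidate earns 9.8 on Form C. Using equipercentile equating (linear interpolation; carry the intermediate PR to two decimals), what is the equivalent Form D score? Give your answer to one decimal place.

PR of 9.8 on Form C: 65.9 + (9.8 − 9)/(10 − 9) × (78.0 − 65.9) = 75.58
On Form D, PR 75.58 falls between score 10 (PR 65.3) and 11 (PR 76.5).
Interpolate: 10 + (75.58 − 65.3)/(76.5 − 65.3) × (11 − 10) = 10.9

10.9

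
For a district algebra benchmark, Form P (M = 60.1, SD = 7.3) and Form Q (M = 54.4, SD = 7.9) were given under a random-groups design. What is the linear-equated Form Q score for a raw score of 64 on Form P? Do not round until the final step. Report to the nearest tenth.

Linear equating: y = (SD_Y/SD_X)(x − M_X) + M_Y
y = (7.9/7.3)(64 − 60.1) + 54.4
y = 1.082192 × 3.9 + 54.4 = 4.2205 + 54.4 = 58.6

58.6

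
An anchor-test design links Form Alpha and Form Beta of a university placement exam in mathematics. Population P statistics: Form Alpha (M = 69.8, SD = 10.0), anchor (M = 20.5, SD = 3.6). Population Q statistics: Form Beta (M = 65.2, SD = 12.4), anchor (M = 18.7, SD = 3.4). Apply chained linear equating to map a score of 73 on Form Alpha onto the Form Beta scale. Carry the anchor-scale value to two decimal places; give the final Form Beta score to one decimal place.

Form Alpha → anchor (Population P): v = (3.6/10.0)(73 − 69.8) + 20.5 = 21.65
anchor → Form Beta (Population Q): y = (12.4/3.4)(21.65 − 18.7) + 65.2 = 76.0

76.0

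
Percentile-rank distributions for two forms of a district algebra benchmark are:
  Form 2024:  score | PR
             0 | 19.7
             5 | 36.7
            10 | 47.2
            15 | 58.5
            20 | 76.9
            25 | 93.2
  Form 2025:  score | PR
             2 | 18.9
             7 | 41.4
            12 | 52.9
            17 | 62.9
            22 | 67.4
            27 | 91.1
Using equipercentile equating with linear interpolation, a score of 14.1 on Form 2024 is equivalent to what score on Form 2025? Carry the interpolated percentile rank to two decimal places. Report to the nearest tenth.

13.8

PR of 14.1 on Form 2024: 47.2 + (14.1 − 10)/(15 − 10) × (58.5 − 47.2) = 56.47
On Form 2025, PR 56.47 falls between score 12 (PR 52.9) and 17 (PR 62.9).
Interpolate: 12 + (56.47 − 52.9)/(62.9 − 52.9) × (17 − 12) = 13.8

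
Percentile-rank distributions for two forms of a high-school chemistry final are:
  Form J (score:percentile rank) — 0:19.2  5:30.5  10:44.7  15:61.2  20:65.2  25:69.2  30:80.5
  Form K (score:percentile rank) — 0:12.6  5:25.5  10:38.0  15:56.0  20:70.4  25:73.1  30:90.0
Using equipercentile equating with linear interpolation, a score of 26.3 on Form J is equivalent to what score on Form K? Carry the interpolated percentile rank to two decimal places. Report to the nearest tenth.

PR of 26.3 on Form J: 69.2 + (26.3 − 25)/(30 − 25) × (80.5 − 69.2) = 72.14
On Form K, PR 72.14 falls between score 20 (PR 70.4) and 25 (PR 73.1).
Interpolate: 20 + (72.14 − 70.4)/(73.1 − 70.4) × (25 − 20) = 23.2

23.2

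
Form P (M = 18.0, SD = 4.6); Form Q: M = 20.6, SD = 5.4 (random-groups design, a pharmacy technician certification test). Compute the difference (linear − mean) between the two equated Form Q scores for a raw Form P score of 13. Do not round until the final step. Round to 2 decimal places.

Mean-equated: 13 + (20.6 − 18.0) = 15.60
Linear-equated: (5.4/4.6)(13 − 18.0) + 20.6 = 14.730
Difference = 14.730 − 15.60 = -0.87

-0.87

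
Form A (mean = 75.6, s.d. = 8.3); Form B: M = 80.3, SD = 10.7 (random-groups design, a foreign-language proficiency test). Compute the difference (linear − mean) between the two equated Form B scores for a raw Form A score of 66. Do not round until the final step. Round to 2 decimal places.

-2.78

Mean-equated: 66 + (80.3 − 75.6) = 70.70
Linear-equated: (10.7/8.3)(66 − 75.6) + 80.3 = 67.924
Difference = 67.924 − 70.70 = -2.78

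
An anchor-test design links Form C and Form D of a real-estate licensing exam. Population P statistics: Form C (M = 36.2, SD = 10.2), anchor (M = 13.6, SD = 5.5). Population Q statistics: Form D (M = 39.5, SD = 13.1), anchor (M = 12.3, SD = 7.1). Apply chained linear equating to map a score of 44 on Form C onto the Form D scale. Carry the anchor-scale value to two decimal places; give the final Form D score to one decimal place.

Form C → anchor (Population P): v = (5.5/10.2)(44 − 36.2) + 13.6 = 17.81
anchor → Form D (Population Q): y = (13.1/7.1)(17.81 − 12.3) + 39.5 = 49.7

49.7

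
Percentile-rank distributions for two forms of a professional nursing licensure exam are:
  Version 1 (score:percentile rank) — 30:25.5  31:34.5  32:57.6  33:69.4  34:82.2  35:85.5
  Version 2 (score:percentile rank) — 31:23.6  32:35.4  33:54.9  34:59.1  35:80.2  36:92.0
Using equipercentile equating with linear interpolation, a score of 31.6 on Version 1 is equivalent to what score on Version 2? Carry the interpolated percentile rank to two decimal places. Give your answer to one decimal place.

32.7

PR of 31.6 on Version 1: 34.5 + (31.6 − 31)/(32 − 31) × (57.6 − 34.5) = 48.36
On Version 2, PR 48.36 falls between score 32 (PR 35.4) and 33 (PR 54.9).
Interpolate: 32 + (48.36 − 35.4)/(54.9 − 35.4) × (33 − 32) = 32.7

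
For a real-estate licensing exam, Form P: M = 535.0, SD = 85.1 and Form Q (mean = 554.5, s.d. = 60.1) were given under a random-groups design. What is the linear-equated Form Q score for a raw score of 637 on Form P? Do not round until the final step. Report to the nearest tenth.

626.5

Linear equating: y = (SD_Y/SD_X)(x − M_X) + M_Y
y = (60.1/85.1)(637 − 535.0) + 554.5
y = 0.706228 × 102.0 + 554.5 = 72.0353 + 554.5 = 626.5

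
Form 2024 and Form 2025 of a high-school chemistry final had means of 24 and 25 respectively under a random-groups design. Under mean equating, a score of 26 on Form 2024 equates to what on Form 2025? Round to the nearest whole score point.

Mean equating: y = x + (M_Y − M_X) = 26 + (25 − 24) = 27

27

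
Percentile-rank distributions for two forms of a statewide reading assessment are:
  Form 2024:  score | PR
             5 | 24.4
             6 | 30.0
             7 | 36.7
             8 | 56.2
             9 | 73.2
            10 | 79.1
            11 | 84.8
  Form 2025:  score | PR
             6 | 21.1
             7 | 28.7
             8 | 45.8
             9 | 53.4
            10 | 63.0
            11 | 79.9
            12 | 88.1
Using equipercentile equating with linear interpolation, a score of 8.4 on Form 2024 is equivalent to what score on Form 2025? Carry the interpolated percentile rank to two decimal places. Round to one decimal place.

10.0

PR of 8.4 on Form 2024: 56.2 + (8.4 − 8)/(9 − 8) × (73.2 − 56.2) = 63.00
On Form 2025, PR 63.00 falls between score 9 (PR 53.4) and 10 (PR 63.0).
Interpolate: 9 + (63.00 − 53.4)/(63.0 − 53.4) × (10 − 9) = 10.0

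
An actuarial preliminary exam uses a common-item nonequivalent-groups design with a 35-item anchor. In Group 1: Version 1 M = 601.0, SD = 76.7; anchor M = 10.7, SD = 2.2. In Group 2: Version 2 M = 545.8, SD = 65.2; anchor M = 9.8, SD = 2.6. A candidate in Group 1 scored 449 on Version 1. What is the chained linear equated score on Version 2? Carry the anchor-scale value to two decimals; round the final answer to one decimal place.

Version 1 → anchor (Group 1): v = (2.2/76.7)(449 − 601.0) + 10.7 = 6.34
anchor → Version 2 (Group 2): y = (65.2/2.6)(6.34 − 9.8) + 545.8 = 459.0

459.0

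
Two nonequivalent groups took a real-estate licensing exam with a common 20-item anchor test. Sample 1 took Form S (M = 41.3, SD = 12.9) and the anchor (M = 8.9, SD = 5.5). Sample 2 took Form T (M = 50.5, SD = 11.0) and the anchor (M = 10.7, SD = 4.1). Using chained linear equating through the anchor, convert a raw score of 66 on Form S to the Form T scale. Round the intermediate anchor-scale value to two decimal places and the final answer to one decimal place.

73.9

Form S → anchor (Sample 1): v = (5.5/12.9)(66 − 41.3) + 8.9 = 19.43
anchor → Form T (Sample 2): y = (11.0/4.1)(19.43 − 10.7) + 50.5 = 73.9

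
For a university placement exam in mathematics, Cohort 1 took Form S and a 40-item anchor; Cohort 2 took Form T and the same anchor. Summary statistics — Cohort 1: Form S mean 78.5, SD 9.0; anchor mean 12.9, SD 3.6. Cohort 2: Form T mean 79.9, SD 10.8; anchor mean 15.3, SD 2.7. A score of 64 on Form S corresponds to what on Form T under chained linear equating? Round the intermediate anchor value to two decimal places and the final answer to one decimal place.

Form S → anchor (Cohort 1): v = (3.6/9.0)(64 − 78.5) + 12.9 = 7.10
anchor → Form T (Cohort 2): y = (10.8/2.7)(7.10 − 15.3) + 79.9 = 47.1

47.1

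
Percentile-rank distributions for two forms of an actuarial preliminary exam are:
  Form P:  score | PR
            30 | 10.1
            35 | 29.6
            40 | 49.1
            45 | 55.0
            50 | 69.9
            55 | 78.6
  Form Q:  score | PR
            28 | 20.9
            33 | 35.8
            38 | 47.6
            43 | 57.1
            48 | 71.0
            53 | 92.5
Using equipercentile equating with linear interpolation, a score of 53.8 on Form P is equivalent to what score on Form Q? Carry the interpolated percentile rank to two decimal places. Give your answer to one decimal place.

PR of 53.8 on Form P: 69.9 + (53.8 − 50)/(55 − 50) × (78.6 − 69.9) = 76.51
On Form Q, PR 76.51 falls between score 48 (PR 71.0) and 53 (PR 92.5).
Interpolate: 48 + (76.51 − 71.0)/(92.5 − 71.0) × (53 − 48) = 49.3

49.3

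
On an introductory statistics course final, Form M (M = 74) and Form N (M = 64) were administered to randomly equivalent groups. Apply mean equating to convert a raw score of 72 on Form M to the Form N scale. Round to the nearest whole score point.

62

Mean equating: y = x + (M_Y − M_X) = 72 + (64 − 74) = 62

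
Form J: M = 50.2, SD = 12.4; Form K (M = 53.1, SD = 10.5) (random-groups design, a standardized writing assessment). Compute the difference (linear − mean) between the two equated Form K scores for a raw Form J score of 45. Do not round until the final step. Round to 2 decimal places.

0.80

Mean-equated: 45 + (53.1 − 50.2) = 47.90
Linear-equated: (10.5/12.4)(45 − 50.2) + 53.1 = 48.697
Difference = 48.697 − 47.90 = 0.80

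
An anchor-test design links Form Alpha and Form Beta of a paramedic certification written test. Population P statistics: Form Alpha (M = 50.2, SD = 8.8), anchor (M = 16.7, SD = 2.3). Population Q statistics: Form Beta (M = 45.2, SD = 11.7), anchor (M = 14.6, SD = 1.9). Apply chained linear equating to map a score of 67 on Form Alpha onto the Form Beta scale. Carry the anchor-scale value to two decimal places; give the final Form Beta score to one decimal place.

85.2

Form Alpha → anchor (Population P): v = (2.3/8.8)(67 − 50.2) + 16.7 = 21.09
anchor → Form Beta (Population Q): y = (11.7/1.9)(21.09 − 14.6) + 45.2 = 85.2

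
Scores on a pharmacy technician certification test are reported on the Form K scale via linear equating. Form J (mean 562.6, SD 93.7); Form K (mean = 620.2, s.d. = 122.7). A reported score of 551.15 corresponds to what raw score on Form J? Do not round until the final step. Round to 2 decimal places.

509.87

Invert y = (SD_Y/SD_X)(x − M_X) + M_Y:
x = (SD_X/SD_Y)(y − M_Y) + M_X = (93.7/122.7)(551.15 − 620.2) + 562.6
x = 0.763651 × -69.050 + 562.6 = 509.87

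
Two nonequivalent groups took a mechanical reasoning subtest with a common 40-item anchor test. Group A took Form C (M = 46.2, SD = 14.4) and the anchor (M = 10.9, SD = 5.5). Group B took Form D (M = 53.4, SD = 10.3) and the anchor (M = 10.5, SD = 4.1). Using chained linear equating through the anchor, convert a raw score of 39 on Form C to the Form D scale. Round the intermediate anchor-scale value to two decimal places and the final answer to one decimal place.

47.5

Form C → anchor (Group A): v = (5.5/14.4)(39 − 46.2) + 10.9 = 8.15
anchor → Form D (Group B): y = (10.3/4.1)(8.15 − 10.5) + 53.4 = 47.5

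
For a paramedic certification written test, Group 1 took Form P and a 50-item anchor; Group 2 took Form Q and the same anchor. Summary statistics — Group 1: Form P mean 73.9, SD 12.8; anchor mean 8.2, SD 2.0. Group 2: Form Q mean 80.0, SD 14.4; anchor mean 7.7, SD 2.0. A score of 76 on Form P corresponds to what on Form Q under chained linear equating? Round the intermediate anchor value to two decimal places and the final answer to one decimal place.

86.0

Form P → anchor (Group 1): v = (2.0/12.8)(76 − 73.9) + 8.2 = 8.53
anchor → Form Q (Group 2): y = (14.4/2.0)(8.53 − 7.7) + 80.0 = 86.0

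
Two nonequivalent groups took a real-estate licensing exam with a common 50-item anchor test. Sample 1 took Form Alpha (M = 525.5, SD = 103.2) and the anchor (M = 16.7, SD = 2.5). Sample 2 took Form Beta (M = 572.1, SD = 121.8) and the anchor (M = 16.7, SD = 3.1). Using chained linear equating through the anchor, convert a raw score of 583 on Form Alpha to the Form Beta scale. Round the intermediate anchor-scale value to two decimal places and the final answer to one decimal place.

626.7

Form Alpha → anchor (Sample 1): v = (2.5/103.2)(583 − 525.5) + 16.7 = 18.09
anchor → Form Beta (Sample 2): y = (121.8/3.1)(18.09 − 16.7) + 572.1 = 626.7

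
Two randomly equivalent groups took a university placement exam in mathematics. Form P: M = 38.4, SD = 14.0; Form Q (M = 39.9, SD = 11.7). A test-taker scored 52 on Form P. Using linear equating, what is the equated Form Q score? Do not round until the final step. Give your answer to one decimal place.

Linear equating: y = (SD_Y/SD_X)(x − M_X) + M_Y
y = (11.7/14.0)(52 − 38.4) + 39.9
y = 0.835714 × 13.6 + 39.9 = 11.3657 + 39.9 = 51.3

51.3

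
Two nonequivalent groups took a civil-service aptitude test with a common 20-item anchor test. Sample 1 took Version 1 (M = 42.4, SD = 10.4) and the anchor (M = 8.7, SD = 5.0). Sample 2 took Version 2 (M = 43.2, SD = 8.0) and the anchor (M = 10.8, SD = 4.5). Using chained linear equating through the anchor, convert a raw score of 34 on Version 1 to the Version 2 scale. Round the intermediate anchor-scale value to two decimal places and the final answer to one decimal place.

Version 1 → anchor (Sample 1): v = (5.0/10.4)(34 − 42.4) + 8.7 = 4.66
anchor → Version 2 (Sample 2): y = (8.0/4.5)(4.66 − 10.8) + 43.2 = 32.3

32.3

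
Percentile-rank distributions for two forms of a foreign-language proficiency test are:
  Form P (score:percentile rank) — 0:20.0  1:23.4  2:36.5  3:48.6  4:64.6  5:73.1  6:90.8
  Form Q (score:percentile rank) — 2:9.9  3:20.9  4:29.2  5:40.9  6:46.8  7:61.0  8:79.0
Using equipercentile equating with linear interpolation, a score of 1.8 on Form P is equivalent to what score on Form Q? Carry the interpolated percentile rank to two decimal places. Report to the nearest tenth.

4.4

PR of 1.8 on Form P: 23.4 + (1.8 − 1)/(2 − 1) × (36.5 − 23.4) = 33.88
On Form Q, PR 33.88 falls between score 4 (PR 29.2) and 5 (PR 40.9).
Interpolate: 4 + (33.88 − 29.2)/(40.9 − 29.2) × (5 − 4) = 4.4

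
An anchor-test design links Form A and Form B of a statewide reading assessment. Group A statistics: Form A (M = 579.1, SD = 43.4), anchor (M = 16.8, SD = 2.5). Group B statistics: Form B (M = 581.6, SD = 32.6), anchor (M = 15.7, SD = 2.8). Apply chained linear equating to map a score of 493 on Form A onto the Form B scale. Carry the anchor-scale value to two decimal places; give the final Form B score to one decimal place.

Form A → anchor (Group A): v = (2.5/43.4)(493 − 579.1) + 16.8 = 11.84
anchor → Form B (Group B): y = (32.6/2.8)(11.84 − 15.7) + 581.6 = 536.7

536.7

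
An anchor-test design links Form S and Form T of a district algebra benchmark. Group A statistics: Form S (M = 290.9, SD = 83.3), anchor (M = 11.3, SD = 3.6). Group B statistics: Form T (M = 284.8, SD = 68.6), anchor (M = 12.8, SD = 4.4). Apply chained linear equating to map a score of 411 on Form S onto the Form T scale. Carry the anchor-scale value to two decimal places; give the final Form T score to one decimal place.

Form S → anchor (Group A): v = (3.6/83.3)(411 − 290.9) + 11.3 = 16.49
anchor → Form T (Group B): y = (68.6/4.4)(16.49 − 12.8) + 284.8 = 342.3

342.3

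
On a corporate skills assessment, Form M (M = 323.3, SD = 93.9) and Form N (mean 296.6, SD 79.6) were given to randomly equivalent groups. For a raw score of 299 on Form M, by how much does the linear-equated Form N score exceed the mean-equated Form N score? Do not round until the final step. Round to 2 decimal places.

3.70

Mean-equated: 299 + (296.6 − 323.3) = 272.30
Linear-equated: (79.6/93.9)(299 − 323.3) + 296.6 = 276.001
Difference = 276.001 − 272.30 = 3.70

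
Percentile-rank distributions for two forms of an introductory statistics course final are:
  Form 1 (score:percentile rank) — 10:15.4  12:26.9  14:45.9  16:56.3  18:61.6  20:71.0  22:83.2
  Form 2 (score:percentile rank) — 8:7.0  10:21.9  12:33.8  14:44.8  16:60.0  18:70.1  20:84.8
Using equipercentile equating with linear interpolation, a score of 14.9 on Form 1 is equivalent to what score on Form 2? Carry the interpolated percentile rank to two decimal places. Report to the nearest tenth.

14.8

PR of 14.9 on Form 1: 45.9 + (14.9 − 14)/(16 − 14) × (56.3 − 45.9) = 50.58
On Form 2, PR 50.58 falls between score 14 (PR 44.8) and 16 (PR 60.0).
Interpolate: 14 + (50.58 − 44.8)/(60.0 − 44.8) × (16 − 14) = 14.8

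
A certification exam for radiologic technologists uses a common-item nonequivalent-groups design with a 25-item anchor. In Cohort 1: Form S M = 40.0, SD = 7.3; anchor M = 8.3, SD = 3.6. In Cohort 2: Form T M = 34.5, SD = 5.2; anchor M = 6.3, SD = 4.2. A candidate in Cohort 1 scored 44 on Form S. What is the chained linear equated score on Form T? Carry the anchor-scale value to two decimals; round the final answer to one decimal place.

Form S → anchor (Cohort 1): v = (3.6/7.3)(44 − 40.0) + 8.3 = 10.27
anchor → Form T (Cohort 2): y = (5.2/4.2)(10.27 − 6.3) + 34.5 = 39.4

39.4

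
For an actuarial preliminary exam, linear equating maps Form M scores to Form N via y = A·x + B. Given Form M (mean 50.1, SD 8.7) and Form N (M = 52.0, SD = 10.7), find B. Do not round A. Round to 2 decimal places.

A = SD_Y / SD_X = 10.7 / 8.7 = 1.229885
B = M_Y − A·M_X = 52.0 − 1.229885 × 50.1 = -9.62

-9.62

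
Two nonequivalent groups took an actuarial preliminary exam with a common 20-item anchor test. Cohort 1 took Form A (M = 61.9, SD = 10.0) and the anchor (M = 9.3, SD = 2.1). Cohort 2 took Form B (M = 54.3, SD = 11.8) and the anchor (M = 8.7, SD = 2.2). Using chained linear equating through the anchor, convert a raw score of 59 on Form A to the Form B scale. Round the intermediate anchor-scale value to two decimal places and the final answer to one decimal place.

Form A → anchor (Cohort 1): v = (2.1/10.0)(59 − 61.9) + 9.3 = 8.69
anchor → Form B (Cohort 2): y = (11.8/2.2)(8.69 − 8.7) + 54.3 = 54.2

54.2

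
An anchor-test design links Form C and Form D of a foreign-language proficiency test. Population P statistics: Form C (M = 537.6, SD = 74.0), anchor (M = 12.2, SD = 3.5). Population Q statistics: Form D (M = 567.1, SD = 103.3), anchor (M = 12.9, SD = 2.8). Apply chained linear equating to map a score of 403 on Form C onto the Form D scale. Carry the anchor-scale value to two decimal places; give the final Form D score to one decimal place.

Form C → anchor (Population P): v = (3.5/74.0)(403 − 537.6) + 12.2 = 5.83
anchor → Form D (Population Q): y = (103.3/2.8)(5.83 − 12.9) + 567.1 = 306.3

306.3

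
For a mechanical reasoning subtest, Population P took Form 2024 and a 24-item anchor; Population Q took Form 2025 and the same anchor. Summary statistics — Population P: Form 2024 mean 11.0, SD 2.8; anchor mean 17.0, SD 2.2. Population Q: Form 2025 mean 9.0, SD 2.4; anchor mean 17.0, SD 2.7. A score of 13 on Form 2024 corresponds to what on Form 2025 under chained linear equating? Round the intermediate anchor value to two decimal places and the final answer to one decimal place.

10.4

Form 2024 → anchor (Population P): v = (2.2/2.8)(13 − 11.0) + 17.0 = 18.57
anchor → Form 2025 (Population Q): y = (2.4/2.7)(18.57 − 17.0) + 9.0 = 10.4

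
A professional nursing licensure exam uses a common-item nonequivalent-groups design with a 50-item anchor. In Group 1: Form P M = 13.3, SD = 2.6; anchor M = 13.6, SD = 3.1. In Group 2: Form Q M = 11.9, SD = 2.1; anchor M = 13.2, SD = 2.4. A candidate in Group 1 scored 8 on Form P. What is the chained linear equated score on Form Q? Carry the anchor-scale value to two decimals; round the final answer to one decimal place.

6.7

Form P → anchor (Group 1): v = (3.1/2.6)(8 − 13.3) + 13.6 = 7.28
anchor → Form Q (Group 2): y = (2.1/2.4)(7.28 − 13.2) + 11.9 = 6.7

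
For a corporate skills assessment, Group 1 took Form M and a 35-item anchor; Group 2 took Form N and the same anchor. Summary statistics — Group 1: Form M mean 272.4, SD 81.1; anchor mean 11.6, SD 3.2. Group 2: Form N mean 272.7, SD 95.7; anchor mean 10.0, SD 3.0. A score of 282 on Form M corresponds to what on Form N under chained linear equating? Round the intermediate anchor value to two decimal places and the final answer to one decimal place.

335.9

Form M → anchor (Group 1): v = (3.2/81.1)(282 − 272.4) + 11.6 = 11.98
anchor → Form N (Group 2): y = (95.7/3.0)(11.98 − 10.0) + 272.7 = 335.9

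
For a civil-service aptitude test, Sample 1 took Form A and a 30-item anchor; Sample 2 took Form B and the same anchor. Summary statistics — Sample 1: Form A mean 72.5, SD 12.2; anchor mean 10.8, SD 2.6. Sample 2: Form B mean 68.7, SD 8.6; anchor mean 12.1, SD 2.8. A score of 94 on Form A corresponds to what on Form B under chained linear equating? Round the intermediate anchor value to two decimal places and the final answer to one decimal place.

Form A → anchor (Sample 1): v = (2.6/12.2)(94 − 72.5) + 10.8 = 15.38
anchor → Form B (Sample 2): y = (8.6/2.8)(15.38 − 12.1) + 68.7 = 78.8

78.8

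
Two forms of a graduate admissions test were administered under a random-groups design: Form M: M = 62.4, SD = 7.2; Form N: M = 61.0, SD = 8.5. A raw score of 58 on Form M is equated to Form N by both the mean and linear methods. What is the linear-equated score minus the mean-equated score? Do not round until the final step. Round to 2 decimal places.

Mean-equated: 58 + (61.0 − 62.4) = 56.60
Linear-equated: (8.5/7.2)(58 − 62.4) + 61.0 = 55.806
Difference = 55.806 − 56.60 = -0.79

-0.79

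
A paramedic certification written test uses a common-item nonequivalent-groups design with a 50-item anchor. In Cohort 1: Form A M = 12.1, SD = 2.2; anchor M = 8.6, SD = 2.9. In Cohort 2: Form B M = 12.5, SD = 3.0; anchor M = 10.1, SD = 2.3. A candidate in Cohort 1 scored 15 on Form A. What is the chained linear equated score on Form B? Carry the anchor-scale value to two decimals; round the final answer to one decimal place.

15.5

Form A → anchor (Cohort 1): v = (2.9/2.2)(15 − 12.1) + 8.6 = 12.42
anchor → Form B (Cohort 2): y = (3.0/2.3)(12.42 − 10.1) + 12.5 = 15.5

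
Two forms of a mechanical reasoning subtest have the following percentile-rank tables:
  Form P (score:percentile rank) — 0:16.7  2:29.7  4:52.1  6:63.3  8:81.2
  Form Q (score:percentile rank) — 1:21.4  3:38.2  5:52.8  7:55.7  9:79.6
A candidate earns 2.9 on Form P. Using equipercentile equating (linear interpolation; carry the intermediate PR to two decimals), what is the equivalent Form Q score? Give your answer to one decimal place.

PR of 2.9 on Form P: 29.7 + (2.9 − 2)/(4 − 2) × (52.1 − 29.7) = 39.78
On Form Q, PR 39.78 falls between score 3 (PR 38.2) and 5 (PR 52.8).
Interpolate: 3 + (39.78 − 38.2)/(52.8 − 38.2) × (5 − 3) = 3.2

3.2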